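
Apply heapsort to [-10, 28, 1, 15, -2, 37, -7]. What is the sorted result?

Build heap: [37, 28, 1, 15, -2, -10, -7]
Extract 37: [28, 15, 1, -7, -2, -10, 37]
Extract 28: [15, -2, 1, -7, -10, 28, 37]
Extract 15: [1, -2, -10, -7, 15, 28, 37]
Extract 1: [-2, -7, -10, 1, 15, 28, 37]
Extract -2: [-7, -10, -2, 1, 15, 28, 37]
Extract -7: [-10, -7, -2, 1, 15, 28, 37]


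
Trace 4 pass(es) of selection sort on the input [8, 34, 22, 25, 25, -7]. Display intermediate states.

Pass 1: Select minimum -7 at index 5, swap -> [-7, 34, 22, 25, 25, 8]
Pass 2: Select minimum 8 at index 5, swap -> [-7, 8, 22, 25, 25, 34]
Pass 3: Select minimum 22 at index 2, swap -> [-7, 8, 22, 25, 25, 34]
Pass 4: Select minimum 25 at index 3, swap -> [-7, 8, 22, 25, 25, 34]


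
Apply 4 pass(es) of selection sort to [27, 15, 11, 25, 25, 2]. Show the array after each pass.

Pass 1: Select minimum 2 at index 5, swap -> [2, 15, 11, 25, 25, 27]
Pass 2: Select minimum 11 at index 2, swap -> [2, 11, 15, 25, 25, 27]
Pass 3: Select minimum 15 at index 2, swap -> [2, 11, 15, 25, 25, 27]
Pass 4: Select minimum 25 at index 3, swap -> [2, 11, 15, 25, 25, 27]


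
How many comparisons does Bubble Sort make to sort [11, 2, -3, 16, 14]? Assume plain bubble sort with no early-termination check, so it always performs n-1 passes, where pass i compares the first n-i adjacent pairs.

Pass 1: compare adjacent pairs (0,1)..(3,4) = 4 comparison(s), 3 swap(s) -> [2, -3, 11, 14, 16]
Pass 2: compare adjacent pairs (0,1)..(2,3) = 3 comparison(s), 1 swap(s) -> [-3, 2, 11, 14, 16]
Pass 3: compare adjacent pairs (0,1)..(1,2) = 2 comparison(s), 0 swap(s) -> [-3, 2, 11, 14, 16]
Pass 4: compare adjacent pairs (0,1)..(0,1) = 1 comparison(s), 0 swap(s) -> [-3, 2, 11, 14, 16]
Total comparisons: 4 + 3 + 2 + 1 = 10


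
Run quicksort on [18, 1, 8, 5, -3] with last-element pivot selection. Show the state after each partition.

Partition 1: pivot=-3 at index 0 -> [-3, 1, 8, 5, 18]
Partition 2: pivot=18 at index 4 -> [-3, 1, 8, 5, 18]
Partition 3: pivot=5 at index 2 -> [-3, 1, 5, 8, 18]


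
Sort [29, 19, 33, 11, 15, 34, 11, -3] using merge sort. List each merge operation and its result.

Divide and conquer:
  Merge [29] + [19] -> [19, 29]
  Merge [33] + [11] -> [11, 33]
  Merge [19, 29] + [11, 33] -> [11, 19, 29, 33]
  Merge [15] + [34] -> [15, 34]
  Merge [11] + [-3] -> [-3, 11]
  Merge [15, 34] + [-3, 11] -> [-3, 11, 15, 34]
  Merge [11, 19, 29, 33] + [-3, 11, 15, 34] -> [-3, 11, 11, 15, 19, 29, 33, 34]


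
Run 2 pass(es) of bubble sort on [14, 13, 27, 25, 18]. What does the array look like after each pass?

After pass 1: [13, 14, 25, 18, 27] (3 swaps)
After pass 2: [13, 14, 18, 25, 27] (1 swaps)
Total swaps: 4


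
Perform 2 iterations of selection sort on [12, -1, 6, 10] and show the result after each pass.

Pass 1: Select minimum -1 at index 1, swap -> [-1, 12, 6, 10]
Pass 2: Select minimum 6 at index 2, swap -> [-1, 6, 12, 10]


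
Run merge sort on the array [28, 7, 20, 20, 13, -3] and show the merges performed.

Divide and conquer:
  Merge [7] + [20] -> [7, 20]
  Merge [28] + [7, 20] -> [7, 20, 28]
  Merge [13] + [-3] -> [-3, 13]
  Merge [20] + [-3, 13] -> [-3, 13, 20]
  Merge [7, 20, 28] + [-3, 13, 20] -> [-3, 7, 13, 20, 20, 28]


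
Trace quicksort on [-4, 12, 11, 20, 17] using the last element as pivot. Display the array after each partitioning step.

Partition 1: pivot=17 at index 3 -> [-4, 12, 11, 17, 20]
Partition 2: pivot=11 at index 1 -> [-4, 11, 12, 17, 20]


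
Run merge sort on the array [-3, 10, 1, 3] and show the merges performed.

Divide and conquer:
  Merge [-3] + [10] -> [-3, 10]
  Merge [1] + [3] -> [1, 3]
  Merge [-3, 10] + [1, 3] -> [-3, 1, 3, 10]


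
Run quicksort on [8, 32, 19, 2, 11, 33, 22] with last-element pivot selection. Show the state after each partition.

Partition 1: pivot=22 at index 4 -> [8, 19, 2, 11, 22, 33, 32]
Partition 2: pivot=11 at index 2 -> [8, 2, 11, 19, 22, 33, 32]
Partition 3: pivot=2 at index 0 -> [2, 8, 11, 19, 22, 33, 32]
Partition 4: pivot=32 at index 5 -> [2, 8, 11, 19, 22, 32, 33]


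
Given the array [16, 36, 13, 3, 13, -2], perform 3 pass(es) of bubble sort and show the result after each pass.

After pass 1: [16, 13, 3, 13, -2, 36] (4 swaps)
After pass 2: [13, 3, 13, -2, 16, 36] (4 swaps)
After pass 3: [3, 13, -2, 13, 16, 36] (2 swaps)
Total swaps: 10


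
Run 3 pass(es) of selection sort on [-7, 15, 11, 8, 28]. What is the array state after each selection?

Pass 1: Select minimum -7 at index 0, swap -> [-7, 15, 11, 8, 28]
Pass 2: Select minimum 8 at index 3, swap -> [-7, 8, 11, 15, 28]
Pass 3: Select minimum 11 at index 2, swap -> [-7, 8, 11, 15, 28]


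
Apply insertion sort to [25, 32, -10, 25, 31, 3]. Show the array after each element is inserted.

First element 25 is already 'sorted'
Insert 32: shifted 0 elements -> [25, 32, -10, 25, 31, 3]
Insert -10: shifted 2 elements -> [-10, 25, 32, 25, 31, 3]
Insert 25: shifted 1 elements -> [-10, 25, 25, 32, 31, 3]
Insert 31: shifted 1 elements -> [-10, 25, 25, 31, 32, 3]
Insert 3: shifted 4 elements -> [-10, 3, 25, 25, 31, 32]


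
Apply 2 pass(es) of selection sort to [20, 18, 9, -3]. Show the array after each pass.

Pass 1: Select minimum -3 at index 3, swap -> [-3, 18, 9, 20]
Pass 2: Select minimum 9 at index 2, swap -> [-3, 9, 18, 20]


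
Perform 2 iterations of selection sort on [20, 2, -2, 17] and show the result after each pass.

Pass 1: Select minimum -2 at index 2, swap -> [-2, 2, 20, 17]
Pass 2: Select minimum 2 at index 1, swap -> [-2, 2, 20, 17]


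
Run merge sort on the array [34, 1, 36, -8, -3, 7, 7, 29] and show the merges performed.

Divide and conquer:
  Merge [34] + [1] -> [1, 34]
  Merge [36] + [-8] -> [-8, 36]
  Merge [1, 34] + [-8, 36] -> [-8, 1, 34, 36]
  Merge [-3] + [7] -> [-3, 7]
  Merge [7] + [29] -> [7, 29]
  Merge [-3, 7] + [7, 29] -> [-3, 7, 7, 29]
  Merge [-8, 1, 34, 36] + [-3, 7, 7, 29] -> [-8, -3, 1, 7, 7, 29, 34, 36]


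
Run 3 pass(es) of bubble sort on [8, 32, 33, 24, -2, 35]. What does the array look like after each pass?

After pass 1: [8, 32, 24, -2, 33, 35] (2 swaps)
After pass 2: [8, 24, -2, 32, 33, 35] (2 swaps)
After pass 3: [8, -2, 24, 32, 33, 35] (1 swaps)
Total swaps: 5


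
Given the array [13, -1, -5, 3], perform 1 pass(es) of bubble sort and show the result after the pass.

After pass 1: [-1, -5, 3, 13] (3 swaps)
Total swaps: 3


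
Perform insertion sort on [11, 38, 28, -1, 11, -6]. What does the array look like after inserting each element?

First element 11 is already 'sorted'
Insert 38: shifted 0 elements -> [11, 38, 28, -1, 11, -6]
Insert 28: shifted 1 elements -> [11, 28, 38, -1, 11, -6]
Insert -1: shifted 3 elements -> [-1, 11, 28, 38, 11, -6]
Insert 11: shifted 2 elements -> [-1, 11, 11, 28, 38, -6]
Insert -6: shifted 5 elements -> [-6, -1, 11, 11, 28, 38]


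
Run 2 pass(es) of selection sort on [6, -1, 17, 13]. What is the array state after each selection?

Pass 1: Select minimum -1 at index 1, swap -> [-1, 6, 17, 13]
Pass 2: Select minimum 6 at index 1, swap -> [-1, 6, 17, 13]


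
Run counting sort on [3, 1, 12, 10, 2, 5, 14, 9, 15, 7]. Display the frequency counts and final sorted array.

Count array: [0, 1, 1, 1, 0, 1, 0, 1, 0, 1, 1, 0, 1, 0, 1, 1]
(count[i] = number of elements equal to i)
Cumulative count: [0, 1, 2, 3, 3, 4, 4, 5, 5, 6, 7, 7, 8, 8, 9, 10]
Sorted: [1, 2, 3, 5, 7, 9, 10, 12, 14, 15]


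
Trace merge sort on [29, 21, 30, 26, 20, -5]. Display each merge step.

Divide and conquer:
  Merge [21] + [30] -> [21, 30]
  Merge [29] + [21, 30] -> [21, 29, 30]
  Merge [20] + [-5] -> [-5, 20]
  Merge [26] + [-5, 20] -> [-5, 20, 26]
  Merge [21, 29, 30] + [-5, 20, 26] -> [-5, 20, 21, 26, 29, 30]


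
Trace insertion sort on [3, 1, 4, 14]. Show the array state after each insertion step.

First element 3 is already 'sorted'
Insert 1: shifted 1 elements -> [1, 3, 4, 14]
Insert 4: shifted 0 elements -> [1, 3, 4, 14]
Insert 14: shifted 0 elements -> [1, 3, 4, 14]


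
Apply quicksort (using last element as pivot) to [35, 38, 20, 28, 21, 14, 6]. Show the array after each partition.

Partition 1: pivot=6 at index 0 -> [6, 38, 20, 28, 21, 14, 35]
Partition 2: pivot=35 at index 5 -> [6, 20, 28, 21, 14, 35, 38]
Partition 3: pivot=14 at index 1 -> [6, 14, 28, 21, 20, 35, 38]
Partition 4: pivot=20 at index 2 -> [6, 14, 20, 21, 28, 35, 38]
Partition 5: pivot=28 at index 4 -> [6, 14, 20, 21, 28, 35, 38]


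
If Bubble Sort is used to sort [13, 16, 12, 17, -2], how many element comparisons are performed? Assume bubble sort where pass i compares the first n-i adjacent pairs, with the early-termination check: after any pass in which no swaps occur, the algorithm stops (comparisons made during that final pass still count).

Pass 1: compare adjacent pairs (0,1)..(3,4) = 4 comparison(s), 2 swap(s) -> [13, 12, 16, -2, 17]
Pass 2: compare adjacent pairs (0,1)..(2,3) = 3 comparison(s), 2 swap(s) -> [12, 13, -2, 16, 17]
Pass 3: compare adjacent pairs (0,1)..(1,2) = 2 comparison(s), 1 swap(s) -> [12, -2, 13, 16, 17]
Pass 4: compare adjacent pairs (0,1)..(0,1) = 1 comparison(s), 1 swap(s) -> [-2, 12, 13, 16, 17]
Every pass made at least one swap, so all n-1 passes run.
Total comparisons: 4 + 3 + 2 + 1 = 10


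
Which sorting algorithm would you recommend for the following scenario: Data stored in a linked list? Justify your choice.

Best choice: Merge sort
Reason: Merge sort doesn't require random access; can be done in O(1) extra space for linked lists


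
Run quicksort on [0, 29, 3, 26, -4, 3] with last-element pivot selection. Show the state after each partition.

Partition 1: pivot=3 at index 3 -> [0, 3, -4, 3, 29, 26]
Partition 2: pivot=-4 at index 0 -> [-4, 3, 0, 3, 29, 26]
Partition 3: pivot=0 at index 1 -> [-4, 0, 3, 3, 29, 26]
Partition 4: pivot=26 at index 4 -> [-4, 0, 3, 3, 26, 29]


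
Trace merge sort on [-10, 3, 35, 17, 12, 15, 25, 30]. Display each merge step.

Divide and conquer:
  Merge [-10] + [3] -> [-10, 3]
  Merge [35] + [17] -> [17, 35]
  Merge [-10, 3] + [17, 35] -> [-10, 3, 17, 35]
  Merge [12] + [15] -> [12, 15]
  Merge [25] + [30] -> [25, 30]
  Merge [12, 15] + [25, 30] -> [12, 15, 25, 30]
  Merge [-10, 3, 17, 35] + [12, 15, 25, 30] -> [-10, 3, 12, 15, 17, 25, 30, 35]


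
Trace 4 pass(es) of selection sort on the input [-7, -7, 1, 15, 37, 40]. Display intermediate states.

Pass 1: Select minimum -7 at index 0, swap -> [-7, -7, 1, 15, 37, 40]
Pass 2: Select minimum -7 at index 1, swap -> [-7, -7, 1, 15, 37, 40]
Pass 3: Select minimum 1 at index 2, swap -> [-7, -7, 1, 15, 37, 40]
Pass 4: Select minimum 15 at index 3, swap -> [-7, -7, 1, 15, 37, 40]


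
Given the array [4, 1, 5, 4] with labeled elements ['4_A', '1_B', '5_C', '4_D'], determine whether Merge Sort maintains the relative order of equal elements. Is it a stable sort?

Trace Merge Sort on the labeled array (the key is the number; the letter only tracks identity):
  Merge [4_A] + [1_B] -> [1_B, 4_A]
  Merge [5_C] + [4_D] -> [4_D, 5_C]
  Merge [1_B, 4_A] + [4_D, 5_C] -> [1_B, 4_A, 4_D, 5_C]
Final order: [1_B, 4_A, 4_D, 5_C]
Equal keys:
  value 4: originally 4_A, 4_D; after sorting 4_A, 4_D -> order preserved
All equal keys kept their original relative order. Merge Sort is stable: when the heads of the two halves are equal the merge takes from the left half first.
Answer: Stable


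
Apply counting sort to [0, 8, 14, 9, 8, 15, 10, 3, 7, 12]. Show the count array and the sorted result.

Count array: [1, 0, 0, 1, 0, 0, 0, 1, 2, 1, 1, 0, 1, 0, 1, 1]
(count[i] = number of elements equal to i)
Cumulative count: [1, 1, 1, 2, 2, 2, 2, 3, 5, 6, 7, 7, 8, 8, 9, 10]
Sorted: [0, 3, 7, 8, 8, 9, 10, 12, 14, 15]


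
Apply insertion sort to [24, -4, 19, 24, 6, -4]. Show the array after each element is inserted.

First element 24 is already 'sorted'
Insert -4: shifted 1 elements -> [-4, 24, 19, 24, 6, -4]
Insert 19: shifted 1 elements -> [-4, 19, 24, 24, 6, -4]
Insert 24: shifted 0 elements -> [-4, 19, 24, 24, 6, -4]
Insert 6: shifted 3 elements -> [-4, 6, 19, 24, 24, -4]
Insert -4: shifted 4 elements -> [-4, -4, 6, 19, 24, 24]


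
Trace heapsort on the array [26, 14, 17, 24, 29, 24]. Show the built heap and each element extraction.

Build heap: [29, 26, 24, 24, 14, 17]
Extract 29: [26, 24, 24, 17, 14, 29]
Extract 26: [24, 17, 24, 14, 26, 29]
Extract 24: [24, 17, 14, 24, 26, 29]
Extract 24: [17, 14, 24, 24, 26, 29]
Extract 17: [14, 17, 24, 24, 26, 29]


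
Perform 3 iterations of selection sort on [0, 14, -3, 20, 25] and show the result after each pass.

Pass 1: Select minimum -3 at index 2, swap -> [-3, 14, 0, 20, 25]
Pass 2: Select minimum 0 at index 2, swap -> [-3, 0, 14, 20, 25]
Pass 3: Select minimum 14 at index 2, swap -> [-3, 0, 14, 20, 25]


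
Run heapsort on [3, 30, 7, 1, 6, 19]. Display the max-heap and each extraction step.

Build heap: [30, 6, 19, 1, 3, 7]
Extract 30: [19, 6, 7, 1, 3, 30]
Extract 19: [7, 6, 3, 1, 19, 30]
Extract 7: [6, 1, 3, 7, 19, 30]
Extract 6: [3, 1, 6, 7, 19, 30]
Extract 3: [1, 3, 6, 7, 19, 30]


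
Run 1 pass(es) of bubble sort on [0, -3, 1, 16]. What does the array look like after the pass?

After pass 1: [-3, 0, 1, 16] (1 swaps)
Total swaps: 1


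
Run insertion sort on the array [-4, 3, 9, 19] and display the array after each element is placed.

First element -4 is already 'sorted'
Insert 3: shifted 0 elements -> [-4, 3, 9, 19]
Insert 9: shifted 0 elements -> [-4, 3, 9, 19]
Insert 19: shifted 0 elements -> [-4, 3, 9, 19]


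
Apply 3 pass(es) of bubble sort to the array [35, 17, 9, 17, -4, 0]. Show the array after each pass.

After pass 1: [17, 9, 17, -4, 0, 35] (5 swaps)
After pass 2: [9, 17, -4, 0, 17, 35] (3 swaps)
After pass 3: [9, -4, 0, 17, 17, 35] (2 swaps)
Total swaps: 10


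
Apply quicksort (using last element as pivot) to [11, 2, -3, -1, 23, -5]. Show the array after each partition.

Partition 1: pivot=-5 at index 0 -> [-5, 2, -3, -1, 23, 11]
Partition 2: pivot=11 at index 4 -> [-5, 2, -3, -1, 11, 23]
Partition 3: pivot=-1 at index 2 -> [-5, -3, -1, 2, 11, 23]


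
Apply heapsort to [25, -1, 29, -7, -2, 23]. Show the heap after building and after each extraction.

Build heap: [29, -1, 25, -7, -2, 23]
Extract 29: [25, -1, 23, -7, -2, 29]
Extract 25: [23, -1, -2, -7, 25, 29]
Extract 23: [-1, -7, -2, 23, 25, 29]
Extract -1: [-2, -7, -1, 23, 25, 29]
Extract -2: [-7, -2, -1, 23, 25, 29]


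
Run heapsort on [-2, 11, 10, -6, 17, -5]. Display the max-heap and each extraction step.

Build heap: [17, 11, 10, -6, -2, -5]
Extract 17: [11, -2, 10, -6, -5, 17]
Extract 11: [10, -2, -5, -6, 11, 17]
Extract 10: [-2, -6, -5, 10, 11, 17]
Extract -2: [-5, -6, -2, 10, 11, 17]
Extract -5: [-6, -5, -2, 10, 11, 17]


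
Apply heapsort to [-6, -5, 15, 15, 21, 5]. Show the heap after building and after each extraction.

Build heap: [21, 15, 15, -6, -5, 5]
Extract 21: [15, 5, 15, -6, -5, 21]
Extract 15: [15, 5, -5, -6, 15, 21]
Extract 15: [5, -6, -5, 15, 15, 21]
Extract 5: [-5, -6, 5, 15, 15, 21]
Extract -5: [-6, -5, 5, 15, 15, 21]


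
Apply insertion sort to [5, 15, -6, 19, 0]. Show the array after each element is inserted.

First element 5 is already 'sorted'
Insert 15: shifted 0 elements -> [5, 15, -6, 19, 0]
Insert -6: shifted 2 elements -> [-6, 5, 15, 19, 0]
Insert 19: shifted 0 elements -> [-6, 5, 15, 19, 0]
Insert 0: shifted 3 elements -> [-6, 0, 5, 15, 19]


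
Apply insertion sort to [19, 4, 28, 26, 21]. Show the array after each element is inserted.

First element 19 is already 'sorted'
Insert 4: shifted 1 elements -> [4, 19, 28, 26, 21]
Insert 28: shifted 0 elements -> [4, 19, 28, 26, 21]
Insert 26: shifted 1 elements -> [4, 19, 26, 28, 21]
Insert 21: shifted 2 elements -> [4, 19, 21, 26, 28]


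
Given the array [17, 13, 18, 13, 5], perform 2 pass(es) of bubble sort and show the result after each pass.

After pass 1: [13, 17, 13, 5, 18] (3 swaps)
After pass 2: [13, 13, 5, 17, 18] (2 swaps)
Total swaps: 5


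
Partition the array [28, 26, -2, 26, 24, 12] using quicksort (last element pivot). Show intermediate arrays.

Partition 1: pivot=12 at index 1 -> [-2, 12, 28, 26, 24, 26]
Partition 2: pivot=26 at index 4 -> [-2, 12, 26, 24, 26, 28]
Partition 3: pivot=24 at index 2 -> [-2, 12, 24, 26, 26, 28]


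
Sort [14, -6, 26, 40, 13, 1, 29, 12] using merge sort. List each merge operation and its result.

Divide and conquer:
  Merge [14] + [-6] -> [-6, 14]
  Merge [26] + [40] -> [26, 40]
  Merge [-6, 14] + [26, 40] -> [-6, 14, 26, 40]
  Merge [13] + [1] -> [1, 13]
  Merge [29] + [12] -> [12, 29]
  Merge [1, 13] + [12, 29] -> [1, 12, 13, 29]
  Merge [-6, 14, 26, 40] + [1, 12, 13, 29] -> [-6, 1, 12, 13, 14, 26, 29, 40]


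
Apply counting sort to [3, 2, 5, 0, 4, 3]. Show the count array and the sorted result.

Count array: [1, 0, 1, 2, 1, 1]
(count[i] = number of elements equal to i)
Cumulative count: [1, 1, 2, 4, 5, 6]
Sorted: [0, 2, 3, 3, 4, 5]


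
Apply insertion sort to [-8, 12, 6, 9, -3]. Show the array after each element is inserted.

First element -8 is already 'sorted'
Insert 12: shifted 0 elements -> [-8, 12, 6, 9, -3]
Insert 6: shifted 1 elements -> [-8, 6, 12, 9, -3]
Insert 9: shifted 1 elements -> [-8, 6, 9, 12, -3]
Insert -3: shifted 3 elements -> [-8, -3, 6, 9, 12]


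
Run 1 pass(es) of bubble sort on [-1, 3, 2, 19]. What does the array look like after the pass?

After pass 1: [-1, 2, 3, 19] (1 swaps)
Total swaps: 1


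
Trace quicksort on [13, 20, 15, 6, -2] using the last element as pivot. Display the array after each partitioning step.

Partition 1: pivot=-2 at index 0 -> [-2, 20, 15, 6, 13]
Partition 2: pivot=13 at index 2 -> [-2, 6, 13, 20, 15]
Partition 3: pivot=15 at index 3 -> [-2, 6, 13, 15, 20]


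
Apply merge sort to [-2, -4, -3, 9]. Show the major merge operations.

Divide and conquer:
  Merge [-2] + [-4] -> [-4, -2]
  Merge [-3] + [9] -> [-3, 9]
  Merge [-4, -2] + [-3, 9] -> [-4, -3, -2, 9]


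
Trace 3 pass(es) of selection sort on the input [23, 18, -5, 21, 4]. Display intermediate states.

Pass 1: Select minimum -5 at index 2, swap -> [-5, 18, 23, 21, 4]
Pass 2: Select minimum 4 at index 4, swap -> [-5, 4, 23, 21, 18]
Pass 3: Select minimum 18 at index 4, swap -> [-5, 4, 18, 21, 23]


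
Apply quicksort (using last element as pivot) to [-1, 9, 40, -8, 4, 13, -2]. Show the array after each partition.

Partition 1: pivot=-2 at index 1 -> [-8, -2, 40, -1, 4, 13, 9]
Partition 2: pivot=9 at index 4 -> [-8, -2, -1, 4, 9, 13, 40]
Partition 3: pivot=4 at index 3 -> [-8, -2, -1, 4, 9, 13, 40]
Partition 4: pivot=40 at index 6 -> [-8, -2, -1, 4, 9, 13, 40]


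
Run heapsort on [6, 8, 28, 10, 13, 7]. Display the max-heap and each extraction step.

Build heap: [28, 13, 7, 10, 8, 6]
Extract 28: [13, 10, 7, 6, 8, 28]
Extract 13: [10, 8, 7, 6, 13, 28]
Extract 10: [8, 6, 7, 10, 13, 28]
Extract 8: [7, 6, 8, 10, 13, 28]
Extract 7: [6, 7, 8, 10, 13, 28]


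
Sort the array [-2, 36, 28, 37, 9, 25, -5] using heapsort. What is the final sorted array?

Build heap: [37, 36, 28, -2, 9, 25, -5]
Extract 37: [36, 9, 28, -2, -5, 25, 37]
Extract 36: [28, 9, 25, -2, -5, 36, 37]
Extract 28: [25, 9, -5, -2, 28, 36, 37]
Extract 25: [9, -2, -5, 25, 28, 36, 37]
Extract 9: [-2, -5, 9, 25, 28, 36, 37]
Extract -2: [-5, -2, 9, 25, 28, 36, 37]


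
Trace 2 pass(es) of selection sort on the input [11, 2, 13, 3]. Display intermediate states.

Pass 1: Select minimum 2 at index 1, swap -> [2, 11, 13, 3]
Pass 2: Select minimum 3 at index 3, swap -> [2, 3, 13, 11]


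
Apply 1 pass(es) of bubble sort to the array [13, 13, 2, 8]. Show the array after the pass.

After pass 1: [13, 2, 8, 13] (2 swaps)
Total swaps: 2


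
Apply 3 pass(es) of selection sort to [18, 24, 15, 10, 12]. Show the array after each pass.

Pass 1: Select minimum 10 at index 3, swap -> [10, 24, 15, 18, 12]
Pass 2: Select minimum 12 at index 4, swap -> [10, 12, 15, 18, 24]
Pass 3: Select minimum 15 at index 2, swap -> [10, 12, 15, 18, 24]


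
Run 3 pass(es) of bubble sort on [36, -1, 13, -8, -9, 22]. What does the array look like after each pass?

After pass 1: [-1, 13, -8, -9, 22, 36] (5 swaps)
After pass 2: [-1, -8, -9, 13, 22, 36] (2 swaps)
After pass 3: [-8, -9, -1, 13, 22, 36] (2 swaps)
Total swaps: 9


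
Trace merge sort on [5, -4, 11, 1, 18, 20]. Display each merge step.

Divide and conquer:
  Merge [-4] + [11] -> [-4, 11]
  Merge [5] + [-4, 11] -> [-4, 5, 11]
  Merge [18] + [20] -> [18, 20]
  Merge [1] + [18, 20] -> [1, 18, 20]
  Merge [-4, 5, 11] + [1, 18, 20] -> [-4, 1, 5, 11, 18, 20]


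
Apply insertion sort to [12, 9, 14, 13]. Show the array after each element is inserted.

First element 12 is already 'sorted'
Insert 9: shifted 1 elements -> [9, 12, 14, 13]
Insert 14: shifted 0 elements -> [9, 12, 14, 13]
Insert 13: shifted 1 elements -> [9, 12, 13, 14]


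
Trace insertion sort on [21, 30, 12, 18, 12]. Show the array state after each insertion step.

First element 21 is already 'sorted'
Insert 30: shifted 0 elements -> [21, 30, 12, 18, 12]
Insert 12: shifted 2 elements -> [12, 21, 30, 18, 12]
Insert 18: shifted 2 elements -> [12, 18, 21, 30, 12]
Insert 12: shifted 3 elements -> [12, 12, 18, 21, 30]


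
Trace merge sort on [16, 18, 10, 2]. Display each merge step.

Divide and conquer:
  Merge [16] + [18] -> [16, 18]
  Merge [10] + [2] -> [2, 10]
  Merge [16, 18] + [2, 10] -> [2, 10, 16, 18]


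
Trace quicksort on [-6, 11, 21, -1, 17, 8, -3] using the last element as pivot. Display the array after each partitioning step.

Partition 1: pivot=-3 at index 1 -> [-6, -3, 21, -1, 17, 8, 11]
Partition 2: pivot=11 at index 4 -> [-6, -3, -1, 8, 11, 21, 17]
Partition 3: pivot=8 at index 3 -> [-6, -3, -1, 8, 11, 21, 17]
Partition 4: pivot=17 at index 5 -> [-6, -3, -1, 8, 11, 17, 21]


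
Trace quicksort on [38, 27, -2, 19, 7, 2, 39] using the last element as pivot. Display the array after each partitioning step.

Partition 1: pivot=39 at index 6 -> [38, 27, -2, 19, 7, 2, 39]
Partition 2: pivot=2 at index 1 -> [-2, 2, 38, 19, 7, 27, 39]
Partition 3: pivot=27 at index 4 -> [-2, 2, 19, 7, 27, 38, 39]
Partition 4: pivot=7 at index 2 -> [-2, 2, 7, 19, 27, 38, 39]


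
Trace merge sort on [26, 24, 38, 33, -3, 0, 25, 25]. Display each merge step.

Divide and conquer:
  Merge [26] + [24] -> [24, 26]
  Merge [38] + [33] -> [33, 38]
  Merge [24, 26] + [33, 38] -> [24, 26, 33, 38]
  Merge [-3] + [0] -> [-3, 0]
  Merge [25] + [25] -> [25, 25]
  Merge [-3, 0] + [25, 25] -> [-3, 0, 25, 25]
  Merge [24, 26, 33, 38] + [-3, 0, 25, 25] -> [-3, 0, 24, 25, 25, 26, 33, 38]


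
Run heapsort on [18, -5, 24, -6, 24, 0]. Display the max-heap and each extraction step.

Build heap: [24, 18, 24, -6, -5, 0]
Extract 24: [24, 18, 0, -6, -5, 24]
Extract 24: [18, -5, 0, -6, 24, 24]
Extract 18: [0, -5, -6, 18, 24, 24]
Extract 0: [-5, -6, 0, 18, 24, 24]
Extract -5: [-6, -5, 0, 18, 24, 24]


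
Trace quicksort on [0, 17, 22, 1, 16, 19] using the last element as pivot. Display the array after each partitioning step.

Partition 1: pivot=19 at index 4 -> [0, 17, 1, 16, 19, 22]
Partition 2: pivot=16 at index 2 -> [0, 1, 16, 17, 19, 22]
Partition 3: pivot=1 at index 1 -> [0, 1, 16, 17, 19, 22]


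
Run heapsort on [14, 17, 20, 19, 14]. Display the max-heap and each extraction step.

Build heap: [20, 19, 14, 17, 14]
Extract 20: [19, 17, 14, 14, 20]
Extract 19: [17, 14, 14, 19, 20]
Extract 17: [14, 14, 17, 19, 20]
Extract 14: [14, 14, 17, 19, 20]


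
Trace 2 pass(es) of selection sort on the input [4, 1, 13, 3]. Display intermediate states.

Pass 1: Select minimum 1 at index 1, swap -> [1, 4, 13, 3]
Pass 2: Select minimum 3 at index 3, swap -> [1, 3, 13, 4]


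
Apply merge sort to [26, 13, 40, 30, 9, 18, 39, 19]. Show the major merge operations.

Divide and conquer:
  Merge [26] + [13] -> [13, 26]
  Merge [40] + [30] -> [30, 40]
  Merge [13, 26] + [30, 40] -> [13, 26, 30, 40]
  Merge [9] + [18] -> [9, 18]
  Merge [39] + [19] -> [19, 39]
  Merge [9, 18] + [19, 39] -> [9, 18, 19, 39]
  Merge [13, 26, 30, 40] + [9, 18, 19, 39] -> [9, 13, 18, 19, 26, 30, 39, 40]


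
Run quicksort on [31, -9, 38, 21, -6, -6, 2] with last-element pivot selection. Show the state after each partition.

Partition 1: pivot=2 at index 3 -> [-9, -6, -6, 2, 31, 38, 21]
Partition 2: pivot=-6 at index 2 -> [-9, -6, -6, 2, 31, 38, 21]
Partition 3: pivot=-6 at index 1 -> [-9, -6, -6, 2, 31, 38, 21]
Partition 4: pivot=21 at index 4 -> [-9, -6, -6, 2, 21, 38, 31]
Partition 5: pivot=31 at index 5 -> [-9, -6, -6, 2, 21, 31, 38]


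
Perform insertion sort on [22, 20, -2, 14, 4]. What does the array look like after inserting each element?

First element 22 is already 'sorted'
Insert 20: shifted 1 elements -> [20, 22, -2, 14, 4]
Insert -2: shifted 2 elements -> [-2, 20, 22, 14, 4]
Insert 14: shifted 2 elements -> [-2, 14, 20, 22, 4]
Insert 4: shifted 3 elements -> [-2, 4, 14, 20, 22]


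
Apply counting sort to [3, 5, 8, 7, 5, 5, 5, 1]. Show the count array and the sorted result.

Count array: [0, 1, 0, 1, 0, 4, 0, 1, 1]
(count[i] = number of elements equal to i)
Cumulative count: [0, 1, 1, 2, 2, 6, 6, 7, 8]
Sorted: [1, 3, 5, 5, 5, 5, 7, 8]


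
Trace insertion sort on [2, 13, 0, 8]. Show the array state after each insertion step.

First element 2 is already 'sorted'
Insert 13: shifted 0 elements -> [2, 13, 0, 8]
Insert 0: shifted 2 elements -> [0, 2, 13, 8]
Insert 8: shifted 1 elements -> [0, 2, 8, 13]


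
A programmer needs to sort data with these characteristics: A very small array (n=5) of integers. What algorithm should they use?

Best choice: Insertion sort
Reason: For tiny inputs the O(n^2) overhead is negligible and insertion sort has minimal constant factors


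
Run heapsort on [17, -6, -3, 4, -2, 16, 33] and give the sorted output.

Build heap: [33, 4, 17, -6, -2, 16, -3]
Extract 33: [17, 4, 16, -6, -2, -3, 33]
Extract 17: [16, 4, -3, -6, -2, 17, 33]
Extract 16: [4, -2, -3, -6, 16, 17, 33]
Extract 4: [-2, -6, -3, 4, 16, 17, 33]
Extract -2: [-3, -6, -2, 4, 16, 17, 33]
Extract -3: [-6, -3, -2, 4, 16, 17, 33]


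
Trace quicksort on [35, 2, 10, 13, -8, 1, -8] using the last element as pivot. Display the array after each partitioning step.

Partition 1: pivot=-8 at index 1 -> [-8, -8, 10, 13, 35, 1, 2]
Partition 2: pivot=2 at index 3 -> [-8, -8, 1, 2, 35, 10, 13]
Partition 3: pivot=13 at index 5 -> [-8, -8, 1, 2, 10, 13, 35]


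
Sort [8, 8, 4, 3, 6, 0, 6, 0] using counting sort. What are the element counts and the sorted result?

Count array: [2, 0, 0, 1, 1, 0, 2, 0, 2]
(count[i] = number of elements equal to i)
Cumulative count: [2, 2, 2, 3, 4, 4, 6, 6, 8]
Sorted: [0, 0, 3, 4, 6, 6, 8, 8]


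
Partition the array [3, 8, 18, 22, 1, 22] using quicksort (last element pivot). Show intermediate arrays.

Partition 1: pivot=22 at index 5 -> [3, 8, 18, 22, 1, 22]
Partition 2: pivot=1 at index 0 -> [1, 8, 18, 22, 3, 22]
Partition 3: pivot=3 at index 1 -> [1, 3, 18, 22, 8, 22]
Partition 4: pivot=8 at index 2 -> [1, 3, 8, 22, 18, 22]
Partition 5: pivot=18 at index 3 -> [1, 3, 8, 18, 22, 22]


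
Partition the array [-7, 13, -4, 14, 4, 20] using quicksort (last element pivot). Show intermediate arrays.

Partition 1: pivot=20 at index 5 -> [-7, 13, -4, 14, 4, 20]
Partition 2: pivot=4 at index 2 -> [-7, -4, 4, 14, 13, 20]
Partition 3: pivot=-4 at index 1 -> [-7, -4, 4, 14, 13, 20]
Partition 4: pivot=13 at index 3 -> [-7, -4, 4, 13, 14, 20]


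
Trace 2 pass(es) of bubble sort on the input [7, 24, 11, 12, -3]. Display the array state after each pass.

After pass 1: [7, 11, 12, -3, 24] (3 swaps)
After pass 2: [7, 11, -3, 12, 24] (1 swaps)
Total swaps: 4


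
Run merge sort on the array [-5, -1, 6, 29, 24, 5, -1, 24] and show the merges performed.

Divide and conquer:
  Merge [-5] + [-1] -> [-5, -1]
  Merge [6] + [29] -> [6, 29]
  Merge [-5, -1] + [6, 29] -> [-5, -1, 6, 29]
  Merge [24] + [5] -> [5, 24]
  Merge [-1] + [24] -> [-1, 24]
  Merge [5, 24] + [-1, 24] -> [-1, 5, 24, 24]
  Merge [-5, -1, 6, 29] + [-1, 5, 24, 24] -> [-5, -1, -1, 5, 6, 24, 24, 29]


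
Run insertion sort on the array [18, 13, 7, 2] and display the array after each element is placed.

First element 18 is already 'sorted'
Insert 13: shifted 1 elements -> [13, 18, 7, 2]
Insert 7: shifted 2 elements -> [7, 13, 18, 2]
Insert 2: shifted 3 elements -> [2, 7, 13, 18]


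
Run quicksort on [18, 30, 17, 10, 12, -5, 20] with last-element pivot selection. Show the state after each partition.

Partition 1: pivot=20 at index 5 -> [18, 17, 10, 12, -5, 20, 30]
Partition 2: pivot=-5 at index 0 -> [-5, 17, 10, 12, 18, 20, 30]
Partition 3: pivot=18 at index 4 -> [-5, 17, 10, 12, 18, 20, 30]
Partition 4: pivot=12 at index 2 -> [-5, 10, 12, 17, 18, 20, 30]


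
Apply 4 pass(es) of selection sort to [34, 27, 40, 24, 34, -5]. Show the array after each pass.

Pass 1: Select minimum -5 at index 5, swap -> [-5, 27, 40, 24, 34, 34]
Pass 2: Select minimum 24 at index 3, swap -> [-5, 24, 40, 27, 34, 34]
Pass 3: Select minimum 27 at index 3, swap -> [-5, 24, 27, 40, 34, 34]
Pass 4: Select minimum 34 at index 4, swap -> [-5, 24, 27, 34, 40, 34]


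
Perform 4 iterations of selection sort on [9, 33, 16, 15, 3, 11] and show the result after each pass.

Pass 1: Select minimum 3 at index 4, swap -> [3, 33, 16, 15, 9, 11]
Pass 2: Select minimum 9 at index 4, swap -> [3, 9, 16, 15, 33, 11]
Pass 3: Select minimum 11 at index 5, swap -> [3, 9, 11, 15, 33, 16]
Pass 4: Select minimum 15 at index 3, swap -> [3, 9, 11, 15, 33, 16]


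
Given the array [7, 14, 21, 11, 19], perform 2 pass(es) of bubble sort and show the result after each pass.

After pass 1: [7, 14, 11, 19, 21] (2 swaps)
After pass 2: [7, 11, 14, 19, 21] (1 swaps)
Total swaps: 3


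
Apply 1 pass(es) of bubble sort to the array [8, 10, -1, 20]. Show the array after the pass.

After pass 1: [8, -1, 10, 20] (1 swaps)
Total swaps: 1


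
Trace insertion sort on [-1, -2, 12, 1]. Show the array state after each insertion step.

First element -1 is already 'sorted'
Insert -2: shifted 1 elements -> [-2, -1, 12, 1]
Insert 12: shifted 0 elements -> [-2, -1, 12, 1]
Insert 1: shifted 1 elements -> [-2, -1, 1, 12]


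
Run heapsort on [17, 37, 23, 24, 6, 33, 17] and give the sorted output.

Build heap: [37, 24, 33, 17, 6, 23, 17]
Extract 37: [33, 24, 23, 17, 6, 17, 37]
Extract 33: [24, 17, 23, 17, 6, 33, 37]
Extract 24: [23, 17, 6, 17, 24, 33, 37]
Extract 23: [17, 17, 6, 23, 24, 33, 37]
Extract 17: [17, 6, 17, 23, 24, 33, 37]
Extract 17: [6, 17, 17, 23, 24, 33, 37]


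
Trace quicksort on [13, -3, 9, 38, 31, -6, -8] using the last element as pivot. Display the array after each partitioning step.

Partition 1: pivot=-8 at index 0 -> [-8, -3, 9, 38, 31, -6, 13]
Partition 2: pivot=13 at index 4 -> [-8, -3, 9, -6, 13, 38, 31]
Partition 3: pivot=-6 at index 1 -> [-8, -6, 9, -3, 13, 38, 31]
Partition 4: pivot=-3 at index 2 -> [-8, -6, -3, 9, 13, 38, 31]
Partition 5: pivot=31 at index 5 -> [-8, -6, -3, 9, 13, 31, 38]


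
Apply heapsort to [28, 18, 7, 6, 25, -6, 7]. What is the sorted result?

Build heap: [28, 25, 7, 6, 18, -6, 7]
Extract 28: [25, 18, 7, 6, 7, -6, 28]
Extract 25: [18, 7, 7, 6, -6, 25, 28]
Extract 18: [7, 6, 7, -6, 18, 25, 28]
Extract 7: [7, 6, -6, 7, 18, 25, 28]
Extract 7: [6, -6, 7, 7, 18, 25, 28]
Extract 6: [-6, 6, 7, 7, 18, 25, 28]


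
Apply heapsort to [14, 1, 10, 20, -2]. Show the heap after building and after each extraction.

Build heap: [20, 14, 10, 1, -2]
Extract 20: [14, 1, 10, -2, 20]
Extract 14: [10, 1, -2, 14, 20]
Extract 10: [1, -2, 10, 14, 20]
Extract 1: [-2, 1, 10, 14, 20]


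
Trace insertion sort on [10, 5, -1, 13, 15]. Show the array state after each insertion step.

First element 10 is already 'sorted'
Insert 5: shifted 1 elements -> [5, 10, -1, 13, 15]
Insert -1: shifted 2 elements -> [-1, 5, 10, 13, 15]
Insert 13: shifted 0 elements -> [-1, 5, 10, 13, 15]
Insert 15: shifted 0 elements -> [-1, 5, 10, 13, 15]


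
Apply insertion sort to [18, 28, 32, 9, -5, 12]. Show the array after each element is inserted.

First element 18 is already 'sorted'
Insert 28: shifted 0 elements -> [18, 28, 32, 9, -5, 12]
Insert 32: shifted 0 elements -> [18, 28, 32, 9, -5, 12]
Insert 9: shifted 3 elements -> [9, 18, 28, 32, -5, 12]
Insert -5: shifted 4 elements -> [-5, 9, 18, 28, 32, 12]
Insert 12: shifted 3 elements -> [-5, 9, 12, 18, 28, 32]


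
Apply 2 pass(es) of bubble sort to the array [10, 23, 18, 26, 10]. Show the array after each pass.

After pass 1: [10, 18, 23, 10, 26] (2 swaps)
After pass 2: [10, 18, 10, 23, 26] (1 swaps)
Total swaps: 3


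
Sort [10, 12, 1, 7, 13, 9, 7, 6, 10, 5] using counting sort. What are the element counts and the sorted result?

Count array: [0, 1, 0, 0, 0, 1, 1, 2, 0, 1, 2, 0, 1, 1]
(count[i] = number of elements equal to i)
Cumulative count: [0, 1, 1, 1, 1, 2, 3, 5, 5, 6, 8, 8, 9, 10]
Sorted: [1, 5, 6, 7, 7, 9, 10, 10, 12, 13]


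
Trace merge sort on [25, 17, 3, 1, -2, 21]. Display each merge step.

Divide and conquer:
  Merge [17] + [3] -> [3, 17]
  Merge [25] + [3, 17] -> [3, 17, 25]
  Merge [-2] + [21] -> [-2, 21]
  Merge [1] + [-2, 21] -> [-2, 1, 21]
  Merge [3, 17, 25] + [-2, 1, 21] -> [-2, 1, 3, 17, 21, 25]


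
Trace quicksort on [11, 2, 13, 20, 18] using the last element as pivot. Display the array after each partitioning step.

Partition 1: pivot=18 at index 3 -> [11, 2, 13, 18, 20]
Partition 2: pivot=13 at index 2 -> [11, 2, 13, 18, 20]
Partition 3: pivot=2 at index 0 -> [2, 11, 13, 18, 20]


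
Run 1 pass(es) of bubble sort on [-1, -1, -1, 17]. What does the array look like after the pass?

After pass 1: [-1, -1, -1, 17] (0 swaps)
Total swaps: 0


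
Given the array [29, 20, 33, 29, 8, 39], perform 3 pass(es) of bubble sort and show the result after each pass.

After pass 1: [20, 29, 29, 8, 33, 39] (3 swaps)
After pass 2: [20, 29, 8, 29, 33, 39] (1 swaps)
After pass 3: [20, 8, 29, 29, 33, 39] (1 swaps)
Total swaps: 5


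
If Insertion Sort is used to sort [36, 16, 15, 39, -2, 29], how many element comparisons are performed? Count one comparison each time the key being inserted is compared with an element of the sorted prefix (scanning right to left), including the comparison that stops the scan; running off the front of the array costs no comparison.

Insert 16: 36 > 16 (shift), reached front = 1 comparison(s) -> [16, 36, 15, 39, -2, 29]
Insert 15: 36 > 15 (shift), 16 > 15 (shift), reached front = 2 comparison(s) -> [15, 16, 36, 39, -2, 29]
Insert 39: 36 <= 39 (stop) = 1 comparison(s) -> [15, 16, 36, 39, -2, 29]
Insert -2: 39 > -2 (shift), 36 > -2 (shift), 16 > -2 (shift), 15 > -2 (shift), reached front = 4 comparison(s) -> [-2, 15, 16, 36, 39, 29]
Insert 29: 39 > 29 (shift), 36 > 29 (shift), 16 <= 29 (stop) = 3 comparison(s) -> [-2, 15, 16, 29, 36, 39]
Total comparisons: 1 + 2 + 1 + 4 + 3 = 11


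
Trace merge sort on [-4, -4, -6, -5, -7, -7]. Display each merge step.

Divide and conquer:
  Merge [-4] + [-6] -> [-6, -4]
  Merge [-4] + [-6, -4] -> [-6, -4, -4]
  Merge [-7] + [-7] -> [-7, -7]
  Merge [-5] + [-7, -7] -> [-7, -7, -5]
  Merge [-6, -4, -4] + [-7, -7, -5] -> [-7, -7, -6, -5, -4, -4]


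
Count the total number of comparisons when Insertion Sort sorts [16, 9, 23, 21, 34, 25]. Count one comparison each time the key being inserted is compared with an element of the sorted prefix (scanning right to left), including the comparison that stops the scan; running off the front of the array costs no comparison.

Insert 9: 16 > 9 (shift), reached front = 1 comparison(s) -> [9, 16, 23, 21, 34, 25]
Insert 23: 16 <= 23 (stop) = 1 comparison(s) -> [9, 16, 23, 21, 34, 25]
Insert 21: 23 > 21 (shift), 16 <= 21 (stop) = 2 comparison(s) -> [9, 16, 21, 23, 34, 25]
Insert 34: 23 <= 34 (stop) = 1 comparison(s) -> [9, 16, 21, 23, 34, 25]
Insert 25: 34 > 25 (shift), 23 <= 25 (stop) = 2 comparison(s) -> [9, 16, 21, 23, 25, 34]
Total comparisons: 1 + 1 + 2 + 1 + 2 = 7


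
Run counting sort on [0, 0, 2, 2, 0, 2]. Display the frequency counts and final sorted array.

Count array: [3, 0, 3]
(count[i] = number of elements equal to i)
Cumulative count: [3, 3, 6]
Sorted: [0, 0, 0, 2, 2, 2]


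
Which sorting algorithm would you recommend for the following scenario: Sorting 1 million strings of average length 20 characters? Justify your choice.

Best choice: MSD radix sort or Mergesort
Reason: MSD radix sort is a non-comparison sort that buckets the strings by successive character positions, running in time proportional to the total number of characters examined rather than O(n log n) string comparisons; mergesort is a stable O(n log n)-comparison alternative that works for arbitrary variable-length keys


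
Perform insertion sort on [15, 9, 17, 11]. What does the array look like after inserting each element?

First element 15 is already 'sorted'
Insert 9: shifted 1 elements -> [9, 15, 17, 11]
Insert 17: shifted 0 elements -> [9, 15, 17, 11]
Insert 11: shifted 2 elements -> [9, 11, 15, 17]


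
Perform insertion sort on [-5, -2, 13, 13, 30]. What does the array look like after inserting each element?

First element -5 is already 'sorted'
Insert -2: shifted 0 elements -> [-5, -2, 13, 13, 30]
Insert 13: shifted 0 elements -> [-5, -2, 13, 13, 30]
Insert 13: shifted 0 elements -> [-5, -2, 13, 13, 30]
Insert 30: shifted 0 elements -> [-5, -2, 13, 13, 30]


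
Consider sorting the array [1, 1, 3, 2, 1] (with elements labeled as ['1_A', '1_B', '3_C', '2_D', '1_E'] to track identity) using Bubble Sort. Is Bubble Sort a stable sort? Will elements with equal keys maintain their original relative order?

Trace Bubble Sort on the labeled array (the key is the number; the letter only tracks identity):
  After pass 1: [1_A, 1_B, 2_D, 1_E, 3_C]
  After pass 2: [1_A, 1_B, 1_E, 2_D, 3_C]
  After pass 3: [1_A, 1_B, 1_E, 2_D, 3_C] (no swaps, done)
Final order: [1_A, 1_B, 1_E, 2_D, 3_C]
Equal keys:
  value 1: originally 1_A, 1_B, 1_E; after sorting 1_A, 1_B, 1_E -> order preserved
All equal keys kept their original relative order. Bubble Sort is stable: it only swaps adjacent elements when the left one is strictly greater, so equal keys never move past each other.
Answer: Stable


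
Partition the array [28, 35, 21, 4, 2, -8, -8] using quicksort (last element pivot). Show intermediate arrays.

Partition 1: pivot=-8 at index 1 -> [-8, -8, 21, 4, 2, 28, 35]
Partition 2: pivot=35 at index 6 -> [-8, -8, 21, 4, 2, 28, 35]
Partition 3: pivot=28 at index 5 -> [-8, -8, 21, 4, 2, 28, 35]
Partition 4: pivot=2 at index 2 -> [-8, -8, 2, 4, 21, 28, 35]
Partition 5: pivot=21 at index 4 -> [-8, -8, 2, 4, 21, 28, 35]


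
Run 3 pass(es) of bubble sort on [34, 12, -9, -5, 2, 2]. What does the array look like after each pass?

After pass 1: [12, -9, -5, 2, 2, 34] (5 swaps)
After pass 2: [-9, -5, 2, 2, 12, 34] (4 swaps)
After pass 3: [-9, -5, 2, 2, 12, 34] (0 swaps)
Total swaps: 9


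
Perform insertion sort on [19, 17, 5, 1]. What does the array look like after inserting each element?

First element 19 is already 'sorted'
Insert 17: shifted 1 elements -> [17, 19, 5, 1]
Insert 5: shifted 2 elements -> [5, 17, 19, 1]
Insert 1: shifted 3 elements -> [1, 5, 17, 19]


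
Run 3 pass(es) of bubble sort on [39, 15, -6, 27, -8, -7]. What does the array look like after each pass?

After pass 1: [15, -6, 27, -8, -7, 39] (5 swaps)
After pass 2: [-6, 15, -8, -7, 27, 39] (3 swaps)
After pass 3: [-6, -8, -7, 15, 27, 39] (2 swaps)
Total swaps: 10


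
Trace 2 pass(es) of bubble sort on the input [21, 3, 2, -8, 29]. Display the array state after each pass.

After pass 1: [3, 2, -8, 21, 29] (3 swaps)
After pass 2: [2, -8, 3, 21, 29] (2 swaps)
Total swaps: 5


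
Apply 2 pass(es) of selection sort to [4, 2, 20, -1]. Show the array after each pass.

Pass 1: Select minimum -1 at index 3, swap -> [-1, 2, 20, 4]
Pass 2: Select minimum 2 at index 1, swap -> [-1, 2, 20, 4]
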